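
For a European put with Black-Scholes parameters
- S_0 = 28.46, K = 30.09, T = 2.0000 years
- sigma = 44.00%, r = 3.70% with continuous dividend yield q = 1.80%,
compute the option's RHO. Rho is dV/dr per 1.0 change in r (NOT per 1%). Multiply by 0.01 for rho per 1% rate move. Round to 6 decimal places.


d1 = 0.2826927769; d2 = -0.3395611905
phi(d1) = 0.3833157809; exp(-qT) = 0.9646402935; exp(-rT) = 0.9286716938
N(-d2) = 0.6329064956
Rho = -K*T*exp(-rT)*N(-d2) = -30.0900 * 2.0000 * 0.9286716938 * 0.6329064956 = -35.371538

Answer: Rho = -35.371538


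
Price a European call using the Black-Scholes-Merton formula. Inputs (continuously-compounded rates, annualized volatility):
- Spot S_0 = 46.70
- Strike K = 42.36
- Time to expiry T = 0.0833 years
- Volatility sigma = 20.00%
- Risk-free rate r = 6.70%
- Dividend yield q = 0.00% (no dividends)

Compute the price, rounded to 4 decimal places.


Answer: Price = 4.6136

Derivation:
d1 = (ln(S/K) + (r - q + 0.5*sigma^2) * T) / (sigma * sqrt(T)) = 1.81532275
d2 = d1 - sigma * sqrt(T) = 1.75759927
exp(-rT) = 0.99443445; exp(-qT) = 1.00000000
C = S_0 * exp(-qT) * N(d1) - K * exp(-rT) * N(d2)
N(d1) = 0.96526284; N(d2) = 0.96059214
C = 46.7000 * 1.00000000 * 0.96526284 - 42.3600 * 0.99443445 * 0.96059214 = 4.6136


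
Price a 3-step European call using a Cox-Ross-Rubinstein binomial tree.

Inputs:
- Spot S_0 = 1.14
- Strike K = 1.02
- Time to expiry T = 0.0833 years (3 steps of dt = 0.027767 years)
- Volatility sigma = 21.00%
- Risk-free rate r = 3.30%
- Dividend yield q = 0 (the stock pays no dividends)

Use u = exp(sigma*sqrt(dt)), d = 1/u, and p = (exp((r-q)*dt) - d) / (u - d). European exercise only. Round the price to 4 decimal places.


dt = T/N = 0.027767
u = exp(sigma*sqrt(dt)) = 1.035612; d = 1/u = 0.965612
p = (exp((r-q)*dt) - d) / (u - d) = 0.504349
Discount per step: exp(-r*dt) = 0.999084
Stock lattice S(k, i) with i counting down-moves:
  k=0: S(0,0) = 1.1400
  k=1: S(1,0) = 1.1806; S(1,1) = 1.1008
  k=2: S(2,0) = 1.2226; S(2,1) = 1.1400; S(2,2) = 1.0629
  k=3: S(3,0) = 1.2662; S(3,1) = 1.1806; S(3,2) = 1.1008; S(3,3) = 1.0264
Terminal payoffs V(N, i) = max(S_T - K, 0):
  V(3,0) = 0.246184; V(3,1) = 0.160598; V(3,2) = 0.080798; V(3,3) = 0.006392
Backward induction: V(k, i) = exp(-r*dt) * [p * V(k+1, i) + (1-p) * V(k+1, i+1)].
  V(2,0) = exp(-r*dt) * [p*0.246184 + (1-p)*0.160598] = 0.203576
  V(2,1) = exp(-r*dt) * [p*0.160598 + (1-p)*0.080798] = 0.120934
  V(2,2) = exp(-r*dt) * [p*0.080798 + (1-p)*0.006392] = 0.043878
  V(1,0) = exp(-r*dt) * [p*0.203576 + (1-p)*0.120934] = 0.162466
  V(1,1) = exp(-r*dt) * [p*0.120934 + (1-p)*0.043878] = 0.082665
  V(0,0) = exp(-r*dt) * [p*0.162466 + (1-p)*0.082665] = 0.122800

Answer: Price = V(0,0) = 0.1228


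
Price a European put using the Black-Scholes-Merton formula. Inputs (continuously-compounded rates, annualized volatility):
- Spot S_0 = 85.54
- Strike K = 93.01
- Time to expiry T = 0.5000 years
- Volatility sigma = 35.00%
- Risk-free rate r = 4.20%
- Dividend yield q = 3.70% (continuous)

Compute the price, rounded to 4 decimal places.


d1 = (ln(S/K) + (r - q + 0.5*sigma^2) * T) / (sigma * sqrt(T)) = -0.20444644
d2 = d1 - sigma * sqrt(T) = -0.45193381
exp(-rT) = 0.97921896; exp(-qT) = 0.98167007
P = K * exp(-rT) * N(-d2) - S_0 * exp(-qT) * N(-d1)
N(-d1) = 0.58099768; N(-d2) = 0.67434167
P = 93.0100 * 0.97921896 * 0.67434167 - 85.5400 * 0.98167007 * 0.58099768 = 12.6296

Answer: Price = 12.6296


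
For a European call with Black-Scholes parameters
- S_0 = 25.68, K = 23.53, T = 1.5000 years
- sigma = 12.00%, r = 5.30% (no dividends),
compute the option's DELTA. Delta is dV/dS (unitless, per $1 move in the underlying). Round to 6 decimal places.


Answer: Delta = 0.886734

Derivation:
d1 = 1.2093421811; d2 = 1.0623727965
phi(d1) = 0.1920128871; exp(-qT) = 1.0000000000; exp(-rT) = 0.9235780200
N(d1) = 0.8867342941
Delta = exp(-qT) * N(d1) = 1.0000000000 * 0.8867342941 = 0.886734


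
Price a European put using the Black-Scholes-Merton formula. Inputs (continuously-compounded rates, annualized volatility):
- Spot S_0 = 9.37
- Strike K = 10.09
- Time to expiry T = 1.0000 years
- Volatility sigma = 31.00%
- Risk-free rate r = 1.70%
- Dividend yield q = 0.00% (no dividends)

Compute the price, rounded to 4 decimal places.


Answer: Price = 1.4829

Derivation:
d1 = (ln(S/K) + (r - q + 0.5*sigma^2) * T) / (sigma * sqrt(T)) = -0.02897335
d2 = d1 - sigma * sqrt(T) = -0.33897335
exp(-rT) = 0.98314368; exp(-qT) = 1.00000000
P = K * exp(-rT) * N(-d2) - S_0 * exp(-qT) * N(-d1)
N(-d1) = 0.51155708; N(-d2) = 0.63268510
P = 10.0900 * 0.98314368 * 0.63268510 - 9.3700 * 1.00000000 * 0.51155708 = 1.4829


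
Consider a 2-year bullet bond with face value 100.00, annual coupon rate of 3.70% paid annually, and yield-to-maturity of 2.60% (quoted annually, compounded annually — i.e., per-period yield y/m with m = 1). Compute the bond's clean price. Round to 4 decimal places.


Coupon per period c = face * coupon_rate / m = 3.700000
Periods per year m = 1; per-period yield y/m = 0.026000
Number of cashflows N = 2
Cashflows (t years, CF_t, discount factor 1/(1+y/m)^(m*t), PV):
  t = 1.0000: CF_t = 3.700000, DF = 0.974659, PV = 3.606238
  t = 2.0000: CF_t = 103.700000, DF = 0.949960, PV = 98.510843
Price P = sum_t PV_t = 102.117081

Answer: Price = 102.1171


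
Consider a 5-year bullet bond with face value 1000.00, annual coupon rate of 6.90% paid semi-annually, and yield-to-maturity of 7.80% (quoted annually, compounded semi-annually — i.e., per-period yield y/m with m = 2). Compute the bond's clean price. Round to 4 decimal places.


Coupon per period c = face * coupon_rate / m = 34.500000
Periods per year m = 2; per-period yield y/m = 0.039000
Number of cashflows N = 10
Cashflows (t years, CF_t, discount factor 1/(1+y/m)^(m*t), PV):
  t = 0.5000: CF_t = 34.500000, DF = 0.962464, PV = 33.205005
  t = 1.0000: CF_t = 34.500000, DF = 0.926337, PV = 31.958619
  t = 1.5000: CF_t = 34.500000, DF = 0.891566, PV = 30.759017
  t = 2.0000: CF_t = 34.500000, DF = 0.858100, PV = 29.604444
  t = 2.5000: CF_t = 34.500000, DF = 0.825890, PV = 28.493209
  t = 3.0000: CF_t = 34.500000, DF = 0.794889, PV = 27.423685
  t = 3.5000: CF_t = 34.500000, DF = 0.765052, PV = 26.394307
  t = 4.0000: CF_t = 34.500000, DF = 0.736335, PV = 25.403568
  t = 4.5000: CF_t = 34.500000, DF = 0.708696, PV = 24.450017
  t = 5.0000: CF_t = 1034.500000, DF = 0.682094, PV = 705.626723
Price P = sum_t PV_t = 963.318592

Answer: Price = 963.3186


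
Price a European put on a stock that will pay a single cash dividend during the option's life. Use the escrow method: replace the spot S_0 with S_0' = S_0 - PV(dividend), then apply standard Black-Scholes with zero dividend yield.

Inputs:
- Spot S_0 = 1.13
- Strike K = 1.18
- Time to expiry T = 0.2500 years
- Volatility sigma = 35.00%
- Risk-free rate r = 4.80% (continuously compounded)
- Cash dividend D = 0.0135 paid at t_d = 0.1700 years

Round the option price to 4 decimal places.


PV(D) = D * exp(-r * t_d) = 0.0135 * 0.99187320 = 0.01339029
S_0' = S_0 - PV(D) = 1.1300 - 0.01339029 = 1.11660971
d1 = (ln(S_0'/K) + (r + sigma^2/2)*T) / (sigma*sqrt(T)) = -0.15945650
d2 = d1 - sigma*sqrt(T) = -0.33445650
exp(-rT) = 0.98807171
N(-d1) = 0.56334539; N(-d2) = 0.63098244
P = K * exp(-rT) * N(-d2) - S_0' * N(-d1) = 1.1800 * 0.98807171 * 0.63098244 - 1.11660971 * 0.56334539 = 0.1066

Answer: Price = 0.1066


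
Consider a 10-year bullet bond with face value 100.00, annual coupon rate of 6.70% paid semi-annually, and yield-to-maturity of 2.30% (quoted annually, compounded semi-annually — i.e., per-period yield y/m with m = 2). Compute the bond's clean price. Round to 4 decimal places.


Coupon per period c = face * coupon_rate / m = 3.350000
Periods per year m = 2; per-period yield y/m = 0.011500
Number of cashflows N = 20
Cashflows (t years, CF_t, discount factor 1/(1+y/m)^(m*t), PV):
  t = 0.5000: CF_t = 3.350000, DF = 0.988631, PV = 3.311913
  t = 1.0000: CF_t = 3.350000, DF = 0.977391, PV = 3.274259
  t = 1.5000: CF_t = 3.350000, DF = 0.966279, PV = 3.237033
  t = 2.0000: CF_t = 3.350000, DF = 0.955293, PV = 3.200230
  t = 2.5000: CF_t = 3.350000, DF = 0.944432, PV = 3.163846
  t = 3.0000: CF_t = 3.350000, DF = 0.933694, PV = 3.127876
  t = 3.5000: CF_t = 3.350000, DF = 0.923079, PV = 3.092314
  t = 4.0000: CF_t = 3.350000, DF = 0.912584, PV = 3.057157
  t = 4.5000: CF_t = 3.350000, DF = 0.902209, PV = 3.022399
  t = 5.0000: CF_t = 3.350000, DF = 0.891951, PV = 2.988037
  t = 5.5000: CF_t = 3.350000, DF = 0.881810, PV = 2.954065
  t = 6.0000: CF_t = 3.350000, DF = 0.871785, PV = 2.920479
  t = 6.5000: CF_t = 3.350000, DF = 0.861873, PV = 2.887276
  t = 7.0000: CF_t = 3.350000, DF = 0.852075, PV = 2.854450
  t = 7.5000: CF_t = 3.350000, DF = 0.842387, PV = 2.821997
  t = 8.0000: CF_t = 3.350000, DF = 0.832810, PV = 2.789913
  t = 8.5000: CF_t = 3.350000, DF = 0.823341, PV = 2.758193
  t = 9.0000: CF_t = 3.350000, DF = 0.813981, PV = 2.726835
  t = 9.5000: CF_t = 3.350000, DF = 0.804726, PV = 2.695833
  t = 10.0000: CF_t = 103.350000, DF = 0.795577, PV = 82.222890
Price P = sum_t PV_t = 139.106995

Answer: Price = 139.1070


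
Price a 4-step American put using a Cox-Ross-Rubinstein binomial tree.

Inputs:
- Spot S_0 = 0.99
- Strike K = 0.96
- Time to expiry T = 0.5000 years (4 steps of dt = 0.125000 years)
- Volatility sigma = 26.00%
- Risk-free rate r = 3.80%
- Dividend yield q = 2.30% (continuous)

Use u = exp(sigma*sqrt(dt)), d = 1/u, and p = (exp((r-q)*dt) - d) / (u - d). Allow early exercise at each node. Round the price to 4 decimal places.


dt = T/N = 0.125000
u = exp(sigma*sqrt(dt)) = 1.096281; d = 1/u = 0.912175
p = (exp((r-q)*dt) - d) / (u - d) = 0.487229
Discount per step: exp(-r*dt) = 0.995261
Stock lattice S(k, i) with i counting down-moves:
  k=0: S(0,0) = 0.9900
  k=1: S(1,0) = 1.0853; S(1,1) = 0.9031
  k=2: S(2,0) = 1.1898; S(2,1) = 0.9900; S(2,2) = 0.8237
  k=3: S(3,0) = 1.3044; S(3,1) = 1.0853; S(3,2) = 0.9031; S(3,3) = 0.7514
  k=4: S(4,0) = 1.4300; S(4,1) = 1.1898; S(4,2) = 0.9900; S(4,3) = 0.8237; S(4,4) = 0.6854
Terminal payoffs V(N, i) = max(K - S_T, 0):
  V(4,0) = 0.000000; V(4,1) = 0.000000; V(4,2) = 0.000000; V(4,3) = 0.136258; V(4,4) = 0.274595
Backward induction: V(k, i) = exp(-r*dt) * [p * V(k+1, i) + (1-p) * V(k+1, i+1)]; then take max(V_cont, immediate exercise) for American.
  V(3,0) = exp(-r*dt) * [p*0.000000 + (1-p)*0.000000] = 0.000000; exercise = 0.000000; V(3,0) = max -> 0.000000
  V(3,1) = exp(-r*dt) * [p*0.000000 + (1-p)*0.000000] = 0.000000; exercise = 0.000000; V(3,1) = max -> 0.000000
  V(3,2) = exp(-r*dt) * [p*0.000000 + (1-p)*0.136258] = 0.069538; exercise = 0.056947; V(3,2) = max -> 0.069538
  V(3,3) = exp(-r*dt) * [p*0.136258 + (1-p)*0.274595] = 0.206212; exercise = 0.208604; V(3,3) = max -> 0.208604
  V(2,0) = exp(-r*dt) * [p*0.000000 + (1-p)*0.000000] = 0.000000; exercise = 0.000000; V(2,0) = max -> 0.000000
  V(2,1) = exp(-r*dt) * [p*0.000000 + (1-p)*0.069538] = 0.035488; exercise = 0.000000; V(2,1) = max -> 0.035488
  V(2,2) = exp(-r*dt) * [p*0.069538 + (1-p)*0.208604] = 0.140179; exercise = 0.136258; V(2,2) = max -> 0.140179
  V(1,0) = exp(-r*dt) * [p*0.000000 + (1-p)*0.035488] = 0.018111; exercise = 0.000000; V(1,0) = max -> 0.018111
  V(1,1) = exp(-r*dt) * [p*0.035488 + (1-p)*0.140179] = 0.088748; exercise = 0.056947; V(1,1) = max -> 0.088748
  V(0,0) = exp(-r*dt) * [p*0.018111 + (1-p)*0.088748] = 0.054074; exercise = 0.000000; V(0,0) = max -> 0.054074

Answer: Price = V(0,0) = 0.0541


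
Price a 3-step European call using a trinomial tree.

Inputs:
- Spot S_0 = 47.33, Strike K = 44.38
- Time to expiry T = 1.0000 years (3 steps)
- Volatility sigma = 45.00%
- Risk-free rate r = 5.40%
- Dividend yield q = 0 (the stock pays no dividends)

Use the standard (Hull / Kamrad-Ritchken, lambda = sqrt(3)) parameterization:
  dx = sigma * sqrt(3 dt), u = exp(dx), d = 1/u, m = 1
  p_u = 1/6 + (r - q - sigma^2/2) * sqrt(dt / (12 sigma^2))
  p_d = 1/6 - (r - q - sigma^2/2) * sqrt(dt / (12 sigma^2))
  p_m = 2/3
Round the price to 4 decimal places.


dt = T/N = 0.333333; dx = sigma*sqrt(3*dt) = 0.450000
u = exp(dx) = 1.568312; d = 1/u = 0.637628
p_u = 0.149167, p_m = 0.666667, p_d = 0.184167
Discount per step: exp(-r*dt) = 0.982161
Stock lattice S(k, j) with j the centered position index:
  k=0: S(0,+0) = 47.3300
  k=1: S(1,-1) = 30.1789; S(1,+0) = 47.3300; S(1,+1) = 74.2282
  k=2: S(2,-2) = 19.2429; S(2,-1) = 30.1789; S(2,+0) = 47.3300; S(2,+1) = 74.2282; S(2,+2) = 116.4130
  k=3: S(3,-3) = 12.2698; S(3,-2) = 19.2429; S(3,-1) = 30.1789; S(3,+0) = 47.3300; S(3,+1) = 74.2282; S(3,+2) = 116.4130; S(3,+3) = 182.5720
Terminal payoffs V(N, j) = max(S_T - K, 0):
  V(3,-3) = 0.000000; V(3,-2) = 0.000000; V(3,-1) = 0.000000; V(3,+0) = 2.950000; V(3,+1) = 29.848216; V(3,+2) = 72.033015; V(3,+3) = 138.191950
Backward induction: V(k, j) = exp(-r*dt) * [p_u * V(k+1, j+1) + p_m * V(k+1, j) + p_d * V(k+1, j-1)]
  V(2,-2) = exp(-r*dt) * [p_u*0.000000 + p_m*0.000000 + p_d*0.000000] = 0.000000
  V(2,-1) = exp(-r*dt) * [p_u*2.950000 + p_m*0.000000 + p_d*0.000000] = 0.432192
  V(2,+0) = exp(-r*dt) * [p_u*29.848216 + p_m*2.950000 + p_d*0.000000] = 6.304517
  V(2,+1) = exp(-r*dt) * [p_u*72.033015 + p_m*29.848216 + p_d*2.950000] = 30.630683
  V(2,+2) = exp(-r*dt) * [p_u*138.191950 + p_m*72.033015 + p_d*29.848216] = 72.810239
  V(1,-1) = exp(-r*dt) * [p_u*6.304517 + p_m*0.432192 + p_d*0.000000] = 1.206636
  V(1,+0) = exp(-r*dt) * [p_u*30.630683 + p_m*6.304517 + p_d*0.432192] = 8.693778
  V(1,+1) = exp(-r*dt) * [p_u*72.810239 + p_m*30.630683 + p_d*6.304517] = 31.863659
  V(0,+0) = exp(-r*dt) * [p_u*31.863659 + p_m*8.693778 + p_d*1.206636] = 10.578925

Answer: Price = V(0,0) = 10.5789


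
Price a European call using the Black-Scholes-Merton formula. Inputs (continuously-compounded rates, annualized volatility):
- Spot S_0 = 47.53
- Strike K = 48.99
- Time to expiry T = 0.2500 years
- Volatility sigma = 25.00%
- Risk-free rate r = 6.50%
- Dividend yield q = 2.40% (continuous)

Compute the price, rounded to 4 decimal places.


d1 = (ln(S/K) + (r - q + 0.5*sigma^2) * T) / (sigma * sqrt(T)) = -0.09754084
d2 = d1 - sigma * sqrt(T) = -0.22254084
exp(-rT) = 0.98388132; exp(-qT) = 0.99401796
C = S_0 * exp(-qT) * N(d1) - K * exp(-rT) * N(d2)
N(d1) = 0.46114845; N(d2) = 0.41194644
C = 47.5300 * 0.99401796 * 0.46114845 - 48.9900 * 0.98388132 * 0.41194644 = 1.9313

Answer: Price = 1.9313


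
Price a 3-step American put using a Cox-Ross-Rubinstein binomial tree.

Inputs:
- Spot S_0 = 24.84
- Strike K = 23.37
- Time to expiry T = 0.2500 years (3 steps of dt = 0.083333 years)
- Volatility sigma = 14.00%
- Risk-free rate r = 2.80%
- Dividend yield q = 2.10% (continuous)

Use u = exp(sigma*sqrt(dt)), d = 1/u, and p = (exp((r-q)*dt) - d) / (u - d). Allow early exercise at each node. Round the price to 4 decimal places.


dt = T/N = 0.083333
u = exp(sigma*sqrt(dt)) = 1.041242; d = 1/u = 0.960391
p = (exp((r-q)*dt) - d) / (u - d) = 0.497115
Discount per step: exp(-r*dt) = 0.997669
Stock lattice S(k, i) with i counting down-moves:
  k=0: S(0,0) = 24.8400
  k=1: S(1,0) = 25.8645; S(1,1) = 23.8561
  k=2: S(2,0) = 26.9312; S(2,1) = 24.8400; S(2,2) = 22.9112
  k=3: S(3,0) = 28.0419; S(3,1) = 25.8645; S(3,2) = 23.8561; S(3,3) = 22.0037
Terminal payoffs V(N, i) = max(K - S_T, 0):
  V(3,0) = 0.000000; V(3,1) = 0.000000; V(3,2) = 0.000000; V(3,3) = 1.366276
Backward induction: V(k, i) = exp(-r*dt) * [p * V(k+1, i) + (1-p) * V(k+1, i+1)]; then take max(V_cont, immediate exercise) for American.
  V(2,0) = exp(-r*dt) * [p*0.000000 + (1-p)*0.000000] = 0.000000; exercise = 0.000000; V(2,0) = max -> 0.000000
  V(2,1) = exp(-r*dt) * [p*0.000000 + (1-p)*0.000000] = 0.000000; exercise = 0.000000; V(2,1) = max -> 0.000000
  V(2,2) = exp(-r*dt) * [p*0.000000 + (1-p)*1.366276] = 0.685479; exercise = 0.458792; V(2,2) = max -> 0.685479
  V(1,0) = exp(-r*dt) * [p*0.000000 + (1-p)*0.000000] = 0.000000; exercise = 0.000000; V(1,0) = max -> 0.000000
  V(1,1) = exp(-r*dt) * [p*0.000000 + (1-p)*0.685479] = 0.343914; exercise = 0.000000; V(1,1) = max -> 0.343914
  V(0,0) = exp(-r*dt) * [p*0.000000 + (1-p)*0.343914] = 0.172546; exercise = 0.000000; V(0,0) = max -> 0.172546

Answer: Price = V(0,0) = 0.1725


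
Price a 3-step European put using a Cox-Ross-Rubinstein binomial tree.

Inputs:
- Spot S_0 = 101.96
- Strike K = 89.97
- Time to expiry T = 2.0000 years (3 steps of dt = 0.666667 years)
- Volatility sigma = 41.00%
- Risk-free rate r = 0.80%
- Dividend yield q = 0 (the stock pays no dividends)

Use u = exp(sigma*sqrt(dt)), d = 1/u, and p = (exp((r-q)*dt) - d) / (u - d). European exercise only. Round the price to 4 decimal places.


Answer: Price = V(0,0) = 16.9093

Derivation:
dt = T/N = 0.666667
u = exp(sigma*sqrt(dt)) = 1.397610; d = 1/u = 0.715507
p = (exp((r-q)*dt) - d) / (u - d) = 0.424922
Discount per step: exp(-r*dt) = 0.994681
Stock lattice S(k, i) with i counting down-moves:
  k=0: S(0,0) = 101.9600
  k=1: S(1,0) = 142.5003; S(1,1) = 72.9531
  k=2: S(2,0) = 199.1599; S(2,1) = 101.9600; S(2,2) = 52.1985
  k=3: S(3,0) = 278.3478; S(3,1) = 142.5003; S(3,2) = 72.9531; S(3,3) = 37.3484
Terminal payoffs V(N, i) = max(K - S_T, 0):
  V(3,0) = 0.000000; V(3,1) = 0.000000; V(3,2) = 17.016885; V(3,3) = 52.621611
Backward induction: V(k, i) = exp(-r*dt) * [p * V(k+1, i) + (1-p) * V(k+1, i+1)].
  V(2,0) = exp(-r*dt) * [p*0.000000 + (1-p)*0.000000] = 0.000000
  V(2,1) = exp(-r*dt) * [p*0.000000 + (1-p)*17.016885] = 9.733985
  V(2,2) = exp(-r*dt) * [p*17.016885 + (1-p)*52.621611] = 37.292957
  V(1,0) = exp(-r*dt) * [p*0.000000 + (1-p)*9.733985] = 5.568026
  V(1,1) = exp(-r*dt) * [p*9.733985 + (1-p)*37.292957] = 25.446470
  V(0,0) = exp(-r*dt) * [p*5.568026 + (1-p)*25.446470] = 16.909261


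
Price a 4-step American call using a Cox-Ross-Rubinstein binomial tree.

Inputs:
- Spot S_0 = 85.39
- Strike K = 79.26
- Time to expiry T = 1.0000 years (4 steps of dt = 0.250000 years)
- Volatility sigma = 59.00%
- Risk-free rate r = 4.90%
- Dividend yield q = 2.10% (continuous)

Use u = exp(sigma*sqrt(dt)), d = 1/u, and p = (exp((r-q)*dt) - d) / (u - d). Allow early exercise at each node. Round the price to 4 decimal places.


Answer: Price = V(0,0) = 22.6121

Derivation:
dt = T/N = 0.250000
u = exp(sigma*sqrt(dt)) = 1.343126; d = 1/u = 0.744532
p = (exp((r-q)*dt) - d) / (u - d) = 0.438515
Discount per step: exp(-r*dt) = 0.987825
Stock lattice S(k, i) with i counting down-moves:
  k=0: S(0,0) = 85.3900
  k=1: S(1,0) = 114.6896; S(1,1) = 63.5756
  k=2: S(2,0) = 154.0426; S(2,1) = 85.3900; S(2,2) = 47.3340
  k=3: S(3,0) = 206.8986; S(3,1) = 114.6896; S(3,2) = 63.5756; S(3,3) = 35.2417
  k=4: S(4,0) = 277.8910; S(4,1) = 154.0426; S(4,2) = 85.3900; S(4,3) = 47.3340; S(4,4) = 26.2385
Terminal payoffs V(N, i) = max(S_T - K, 0):
  V(4,0) = 198.631013; V(4,1) = 74.782571; V(4,2) = 6.130000; V(4,3) = 0.000000; V(4,4) = 0.000000
Backward induction: V(k, i) = exp(-r*dt) * [p * V(k+1, i) + (1-p) * V(k+1, i+1)]; then take max(V_cont, immediate exercise) for American.
  V(3,0) = exp(-r*dt) * [p*198.631013 + (1-p)*74.782571] = 127.520278; exercise = 127.638637; V(3,0) = max -> 127.638637
  V(3,1) = exp(-r*dt) * [p*74.782571 + (1-p)*6.130000] = 35.794030; exercise = 35.429560; V(3,1) = max -> 35.794030
  V(3,2) = exp(-r*dt) * [p*6.130000 + (1-p)*0.000000] = 2.655370; exercise = 0.000000; V(3,2) = max -> 2.655370
  V(3,3) = exp(-r*dt) * [p*0.000000 + (1-p)*0.000000] = 0.000000; exercise = 0.000000; V(3,3) = max -> 0.000000
  V(2,0) = exp(-r*dt) * [p*127.638637 + (1-p)*35.794030] = 75.143131; exercise = 74.782571; V(2,0) = max -> 75.143131
  V(2,1) = exp(-r*dt) * [p*35.794030 + (1-p)*2.655370] = 16.977921; exercise = 6.130000; V(2,1) = max -> 16.977921
  V(2,2) = exp(-r*dt) * [p*2.655370 + (1-p)*0.000000] = 1.150243; exercise = 0.000000; V(2,2) = max -> 1.150243
  V(1,0) = exp(-r*dt) * [p*75.143131 + (1-p)*16.977921] = 41.966999; exercise = 35.429560; V(1,0) = max -> 41.966999
  V(1,1) = exp(-r*dt) * [p*16.977921 + (1-p)*1.150243] = 7.992413; exercise = 0.000000; V(1,1) = max -> 7.992413
  V(0,0) = exp(-r*dt) * [p*41.966999 + (1-p)*7.992413] = 22.612087; exercise = 6.130000; V(0,0) = max -> 22.612087


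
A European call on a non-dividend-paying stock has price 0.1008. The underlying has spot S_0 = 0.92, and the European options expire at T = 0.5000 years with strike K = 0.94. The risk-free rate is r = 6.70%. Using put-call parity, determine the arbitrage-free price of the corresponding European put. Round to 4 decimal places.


Put-call parity: C - P = S_0 * exp(-qT) - K * exp(-rT).
S_0 * exp(-qT) = 0.9200 * 1.00000000 = 0.92000000
K * exp(-rT) = 0.9400 * 0.96705491 = 0.90903162
P = C - S*exp(-qT) + K*exp(-rT)
P = 0.1008 - 0.92000000 + 0.90903162 = 0.0898

Answer: Put price = 0.0898


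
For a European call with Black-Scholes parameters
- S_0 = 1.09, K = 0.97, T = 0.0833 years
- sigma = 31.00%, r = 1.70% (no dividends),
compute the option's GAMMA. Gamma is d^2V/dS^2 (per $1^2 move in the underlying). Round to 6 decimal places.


Answer: Gamma = 1.613199

Derivation:
d1 = 1.3641854217; d2 = 1.2747140296
phi(d1) = 0.1573253279; exp(-qT) = 1.0000000000; exp(-rT) = 0.9985849022
Gamma = exp(-qT) * phi(d1) / (S * sigma * sqrt(T)) = 1.0000000000 * 0.1573253279 / (1.0900 * 0.3100 * 0.2886173938) = 1.613199


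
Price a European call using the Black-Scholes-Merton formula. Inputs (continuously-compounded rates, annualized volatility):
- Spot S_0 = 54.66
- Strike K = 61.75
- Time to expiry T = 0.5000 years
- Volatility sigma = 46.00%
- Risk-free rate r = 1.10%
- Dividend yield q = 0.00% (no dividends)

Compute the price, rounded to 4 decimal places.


Answer: Price = 4.5929

Derivation:
d1 = (ln(S/K) + (r - q + 0.5*sigma^2) * T) / (sigma * sqrt(T)) = -0.19541294
d2 = d1 - sigma * sqrt(T) = -0.52068206
exp(-rT) = 0.99451510; exp(-qT) = 1.00000000
C = S_0 * exp(-qT) * N(d1) - K * exp(-rT) * N(d2)
N(d1) = 0.42253484; N(d2) = 0.30129414
C = 54.6600 * 1.00000000 * 0.42253484 - 61.7500 * 0.99451510 * 0.30129414 = 4.5929


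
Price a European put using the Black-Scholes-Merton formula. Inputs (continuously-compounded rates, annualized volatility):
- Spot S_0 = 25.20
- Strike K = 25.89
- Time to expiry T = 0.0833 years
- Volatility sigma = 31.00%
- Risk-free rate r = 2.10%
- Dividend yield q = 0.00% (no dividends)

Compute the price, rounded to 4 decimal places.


Answer: Price = 1.2691

Derivation:
d1 = (ln(S/K) + (r - q + 0.5*sigma^2) * T) / (sigma * sqrt(T)) = -0.23762829
d2 = d1 - sigma * sqrt(T) = -0.32709969
exp(-rT) = 0.99825223; exp(-qT) = 1.00000000
P = K * exp(-rT) * N(-d2) - S_0 * exp(-qT) * N(-d1)
N(-d1) = 0.59391530; N(-d2) = 0.62820376
P = 25.8900 * 0.99825223 * 0.62820376 - 25.2000 * 1.00000000 * 0.59391530 = 1.2691


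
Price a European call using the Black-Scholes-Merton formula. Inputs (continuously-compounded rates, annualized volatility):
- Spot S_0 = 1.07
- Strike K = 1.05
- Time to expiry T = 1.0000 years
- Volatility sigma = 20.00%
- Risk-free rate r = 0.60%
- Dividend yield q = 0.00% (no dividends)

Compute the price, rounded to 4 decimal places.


d1 = (ln(S/K) + (r - q + 0.5*sigma^2) * T) / (sigma * sqrt(T)) = 0.22434242
d2 = d1 - sigma * sqrt(T) = 0.02434242
exp(-rT) = 0.99401796; exp(-qT) = 1.00000000
C = S_0 * exp(-qT) * N(d1) - K * exp(-rT) * N(d2)
N(d1) = 0.58875457; N(d2) = 0.50971026
C = 1.0700 * 1.00000000 * 0.58875457 - 1.0500 * 0.99401796 * 0.50971026 = 0.0980

Answer: Price = 0.0980


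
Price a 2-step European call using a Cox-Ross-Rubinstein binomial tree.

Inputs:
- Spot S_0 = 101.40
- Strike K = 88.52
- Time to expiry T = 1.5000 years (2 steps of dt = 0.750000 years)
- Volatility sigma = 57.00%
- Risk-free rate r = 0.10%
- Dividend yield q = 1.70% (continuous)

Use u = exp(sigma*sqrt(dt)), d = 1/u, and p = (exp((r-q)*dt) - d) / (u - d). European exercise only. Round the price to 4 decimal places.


Answer: Price = V(0,0) = 30.7320

Derivation:
dt = T/N = 0.750000
u = exp(sigma*sqrt(dt)) = 1.638260; d = 1/u = 0.610404
p = (exp((r-q)*dt) - d) / (u - d) = 0.367433
Discount per step: exp(-r*dt) = 0.999250
Stock lattice S(k, i) with i counting down-moves:
  k=0: S(0,0) = 101.4000
  k=1: S(1,0) = 166.1195; S(1,1) = 61.8950
  k=2: S(2,0) = 272.1469; S(2,1) = 101.4000; S(2,2) = 37.7809
Terminal payoffs V(N, i) = max(S_T - K, 0):
  V(2,0) = 183.626916; V(2,1) = 12.880000; V(2,2) = 0.000000
Backward induction: V(k, i) = exp(-r*dt) * [p * V(k+1, i) + (1-p) * V(k+1, i+1)].
  V(1,0) = exp(-r*dt) * [p*183.626916 + (1-p)*12.880000] = 75.561313
  V(1,1) = exp(-r*dt) * [p*12.880000 + (1-p)*0.000000] = 4.728986
  V(0,0) = exp(-r*dt) * [p*75.561313 + (1-p)*4.728986] = 30.732044


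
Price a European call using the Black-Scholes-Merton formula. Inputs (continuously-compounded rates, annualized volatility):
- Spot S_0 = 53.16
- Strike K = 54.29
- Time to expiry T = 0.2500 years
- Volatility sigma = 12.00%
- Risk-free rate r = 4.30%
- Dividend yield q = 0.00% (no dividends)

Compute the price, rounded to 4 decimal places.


Answer: Price = 1.0228

Derivation:
d1 = (ln(S/K) + (r - q + 0.5*sigma^2) * T) / (sigma * sqrt(T)) = -0.14139690
d2 = d1 - sigma * sqrt(T) = -0.20139690
exp(-rT) = 0.98930757; exp(-qT) = 1.00000000
C = S_0 * exp(-qT) * N(d1) - K * exp(-rT) * N(d2)
N(d1) = 0.44377820; N(d2) = 0.42019412
C = 53.1600 * 1.00000000 * 0.44377820 - 54.2900 * 0.98930757 * 0.42019412 = 1.0228


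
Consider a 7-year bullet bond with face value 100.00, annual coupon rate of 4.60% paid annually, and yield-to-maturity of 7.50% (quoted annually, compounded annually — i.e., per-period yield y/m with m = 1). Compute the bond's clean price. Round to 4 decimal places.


Answer: Price = 84.6399

Derivation:
Coupon per period c = face * coupon_rate / m = 4.600000
Periods per year m = 1; per-period yield y/m = 0.075000
Number of cashflows N = 7
Cashflows (t years, CF_t, discount factor 1/(1+y/m)^(m*t), PV):
  t = 1.0000: CF_t = 4.600000, DF = 0.930233, PV = 4.279070
  t = 2.0000: CF_t = 4.600000, DF = 0.865333, PV = 3.980530
  t = 3.0000: CF_t = 4.600000, DF = 0.804961, PV = 3.702819
  t = 4.0000: CF_t = 4.600000, DF = 0.748801, PV = 3.444482
  t = 5.0000: CF_t = 4.600000, DF = 0.696559, PV = 3.204170
  t = 6.0000: CF_t = 4.600000, DF = 0.647962, PV = 2.980623
  t = 7.0000: CF_t = 104.600000, DF = 0.602755, PV = 63.048163
Price P = sum_t PV_t = 84.639856


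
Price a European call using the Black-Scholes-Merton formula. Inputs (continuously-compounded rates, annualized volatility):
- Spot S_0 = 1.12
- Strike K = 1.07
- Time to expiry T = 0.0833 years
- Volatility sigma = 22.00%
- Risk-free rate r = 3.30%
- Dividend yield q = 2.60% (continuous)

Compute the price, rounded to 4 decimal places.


d1 = (ln(S/K) + (r - q + 0.5*sigma^2) * T) / (sigma * sqrt(T)) = 0.76019164
d2 = d1 - sigma * sqrt(T) = 0.69669582
exp(-rT) = 0.99725487; exp(-qT) = 0.99783654
C = S_0 * exp(-qT) * N(d1) - K * exp(-rT) * N(d2)
N(d1) = 0.77642998; N(d2) = 0.75700341
C = 1.1200 * 0.99783654 * 0.77642998 - 1.0700 * 0.99725487 * 0.75700341 = 0.0600

Answer: Price = 0.0600


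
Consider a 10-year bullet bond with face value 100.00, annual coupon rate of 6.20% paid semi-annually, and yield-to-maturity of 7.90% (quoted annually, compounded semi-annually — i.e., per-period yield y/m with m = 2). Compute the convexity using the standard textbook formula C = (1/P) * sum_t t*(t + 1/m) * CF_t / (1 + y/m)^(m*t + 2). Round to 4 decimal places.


Answer: Convexity = 64.6748

Derivation:
Coupon per period c = face * coupon_rate / m = 3.100000
Periods per year m = 2; per-period yield y/m = 0.039500
Number of cashflows N = 20
Cashflows (t years, CF_t, discount factor 1/(1+y/m)^(m*t), PV):
  t = 0.5000: CF_t = 3.100000, DF = 0.962001, PV = 2.982203
  t = 1.0000: CF_t = 3.100000, DF = 0.925446, PV = 2.868882
  t = 1.5000: CF_t = 3.100000, DF = 0.890280, PV = 2.759867
  t = 2.0000: CF_t = 3.100000, DF = 0.856450, PV = 2.654995
  t = 2.5000: CF_t = 3.100000, DF = 0.823906, PV = 2.554108
  t = 3.0000: CF_t = 3.100000, DF = 0.792598, PV = 2.457054
  t = 3.5000: CF_t = 3.100000, DF = 0.762480, PV = 2.363688
  t = 4.0000: CF_t = 3.100000, DF = 0.733507, PV = 2.273871
  t = 4.5000: CF_t = 3.100000, DF = 0.705634, PV = 2.187466
  t = 5.0000: CF_t = 3.100000, DF = 0.678821, PV = 2.104344
  t = 5.5000: CF_t = 3.100000, DF = 0.653026, PV = 2.024381
  t = 6.0000: CF_t = 3.100000, DF = 0.628212, PV = 1.947457
  t = 6.5000: CF_t = 3.100000, DF = 0.604340, PV = 1.873455
  t = 7.0000: CF_t = 3.100000, DF = 0.581376, PV = 1.802266
  t = 7.5000: CF_t = 3.100000, DF = 0.559284, PV = 1.733781
  t = 8.0000: CF_t = 3.100000, DF = 0.538032, PV = 1.667899
  t = 8.5000: CF_t = 3.100000, DF = 0.517587, PV = 1.604521
  t = 9.0000: CF_t = 3.100000, DF = 0.497919, PV = 1.543550
  t = 9.5000: CF_t = 3.100000, DF = 0.478999, PV = 1.484897
  t = 10.0000: CF_t = 103.100000, DF = 0.460798, PV = 47.508224
Price P = sum_t PV_t = 88.396909
Convexity numerator sum_t t*(t + 1/m) * CF_t / (1+y/m)^(m*t + 2):
  t = 0.5000: term = 1.379934
  t = 1.0000: term = 3.982493
  t = 1.5000: term = 7.662323
  t = 2.0000: term = 12.285271
  t = 2.5000: term = 17.727664
  t = 3.0000: term = 23.875641
  t = 3.5000: term = 30.624520
  t = 4.0000: term = 37.878194
  t = 4.5000: term = 45.548574
  t = 5.0000: term = 53.555054
  t = 5.5000: term = 61.824016
  t = 6.0000: term = 70.288357
  t = 6.5000: term = 78.887044
  t = 7.0000: term = 87.564707
  t = 7.5000: term = 96.271237
  t = 8.0000: term = 104.961426
  t = 8.5000: term = 113.594616
  t = 9.0000: term = 122.134381
  t = 9.5000: term = 130.548213
  t = 10.0000: term = 4616.460285
Convexity = (1/P) * sum = 5717.053949 / 88.396909 = 64.674818


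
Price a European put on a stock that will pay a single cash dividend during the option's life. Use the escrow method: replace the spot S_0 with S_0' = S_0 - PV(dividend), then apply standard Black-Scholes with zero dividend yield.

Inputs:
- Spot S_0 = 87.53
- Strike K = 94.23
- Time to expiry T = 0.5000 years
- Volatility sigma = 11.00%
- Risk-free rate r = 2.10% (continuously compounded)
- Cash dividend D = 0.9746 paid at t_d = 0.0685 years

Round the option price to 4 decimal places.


PV(D) = D * exp(-r * t_d) = 0.9746 * 0.99856253 = 0.97319905
S_0' = S_0 - PV(D) = 87.5300 - 0.97319905 = 86.55680095
d1 = (ln(S_0'/K) + (r + sigma^2/2)*T) / (sigma*sqrt(T)) = -0.91811703
d2 = d1 - sigma*sqrt(T) = -0.99589877
exp(-rT) = 0.98955493
N(-d1) = 0.82072120; N(-d2) = 0.84035033
P = K * exp(-rT) * N(-d2) - S_0' * N(-d1) = 94.2300 * 0.98955493 * 0.84035033 - 86.55680095 * 0.82072120 = 7.3201

Answer: Price = 7.3201


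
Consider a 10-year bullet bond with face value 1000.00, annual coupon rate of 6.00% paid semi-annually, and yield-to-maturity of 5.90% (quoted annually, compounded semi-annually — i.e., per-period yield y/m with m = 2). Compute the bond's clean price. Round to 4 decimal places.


Answer: Price = 1007.4732

Derivation:
Coupon per period c = face * coupon_rate / m = 30.000000
Periods per year m = 2; per-period yield y/m = 0.029500
Number of cashflows N = 20
Cashflows (t years, CF_t, discount factor 1/(1+y/m)^(m*t), PV):
  t = 0.5000: CF_t = 30.000000, DF = 0.971345, PV = 29.140359
  t = 1.0000: CF_t = 30.000000, DF = 0.943512, PV = 28.305352
  t = 1.5000: CF_t = 30.000000, DF = 0.916476, PV = 27.494271
  t = 2.0000: CF_t = 30.000000, DF = 0.890214, PV = 26.706431
  t = 2.5000: CF_t = 30.000000, DF = 0.864706, PV = 25.941166
  t = 3.0000: CF_t = 30.000000, DF = 0.839928, PV = 25.197830
  t = 3.5000: CF_t = 30.000000, DF = 0.815860, PV = 24.475794
  t = 4.0000: CF_t = 30.000000, DF = 0.792482, PV = 23.774448
  t = 4.5000: CF_t = 30.000000, DF = 0.769773, PV = 23.093199
  t = 5.0000: CF_t = 30.000000, DF = 0.747716, PV = 22.431471
  t = 5.5000: CF_t = 30.000000, DF = 0.726290, PV = 21.788704
  t = 6.0000: CF_t = 30.000000, DF = 0.705479, PV = 21.164355
  t = 6.5000: CF_t = 30.000000, DF = 0.685263, PV = 20.557897
  t = 7.0000: CF_t = 30.000000, DF = 0.665627, PV = 19.968817
  t = 7.5000: CF_t = 30.000000, DF = 0.646554, PV = 19.396617
  t = 8.0000: CF_t = 30.000000, DF = 0.628027, PV = 18.840813
  t = 8.5000: CF_t = 30.000000, DF = 0.610031, PV = 18.300935
  t = 9.0000: CF_t = 30.000000, DF = 0.592551, PV = 17.776528
  t = 9.5000: CF_t = 30.000000, DF = 0.575572, PV = 17.267147
  t = 10.0000: CF_t = 1030.000000, DF = 0.559079, PV = 575.851106
Price P = sum_t PV_t = 1007.473242


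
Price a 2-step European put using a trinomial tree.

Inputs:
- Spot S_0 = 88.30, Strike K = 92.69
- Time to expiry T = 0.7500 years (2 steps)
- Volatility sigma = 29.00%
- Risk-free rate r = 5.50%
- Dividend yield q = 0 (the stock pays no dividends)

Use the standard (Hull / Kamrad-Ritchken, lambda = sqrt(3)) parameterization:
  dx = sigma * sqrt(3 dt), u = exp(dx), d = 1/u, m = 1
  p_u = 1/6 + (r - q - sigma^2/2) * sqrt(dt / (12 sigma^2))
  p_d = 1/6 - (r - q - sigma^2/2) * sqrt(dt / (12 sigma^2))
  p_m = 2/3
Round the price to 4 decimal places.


Answer: Price = V(0,0) = 8.8347

Derivation:
dt = T/N = 0.375000; dx = sigma*sqrt(3*dt) = 0.307591
u = exp(dx) = 1.360145; d = 1/u = 0.735216
p_u = 0.174561, p_m = 0.666667, p_d = 0.158773
Discount per step: exp(-r*dt) = 0.979586
Stock lattice S(k, j) with j the centered position index:
  k=0: S(0,+0) = 88.3000
  k=1: S(1,-1) = 64.9195; S(1,+0) = 88.3000; S(1,+1) = 120.1008
  k=2: S(2,-2) = 47.7299; S(2,-1) = 64.9195; S(2,+0) = 88.3000; S(2,+1) = 120.1008; S(2,+2) = 163.3546
Terminal payoffs V(N, j) = max(K - S_T, 0):
  V(2,-2) = 44.960140; V(2,-1) = 27.770460; V(2,+0) = 4.390000; V(2,+1) = 0.000000; V(2,+2) = 0.000000
Backward induction: V(k, j) = exp(-r*dt) * [p_u * V(k+1, j+1) + p_m * V(k+1, j) + p_d * V(k+1, j-1)]
  V(1,-1) = exp(-r*dt) * [p_u*4.390000 + p_m*27.770460 + p_d*44.960140] = 25.879104
  V(1,+0) = exp(-r*dt) * [p_u*0.000000 + p_m*4.390000 + p_d*27.770460] = 7.186104
  V(1,+1) = exp(-r*dt) * [p_u*0.000000 + p_m*0.000000 + p_d*4.390000] = 0.682783
  V(0,+0) = exp(-r*dt) * [p_u*0.682783 + p_m*7.186104 + p_d*25.879104] = 8.834710


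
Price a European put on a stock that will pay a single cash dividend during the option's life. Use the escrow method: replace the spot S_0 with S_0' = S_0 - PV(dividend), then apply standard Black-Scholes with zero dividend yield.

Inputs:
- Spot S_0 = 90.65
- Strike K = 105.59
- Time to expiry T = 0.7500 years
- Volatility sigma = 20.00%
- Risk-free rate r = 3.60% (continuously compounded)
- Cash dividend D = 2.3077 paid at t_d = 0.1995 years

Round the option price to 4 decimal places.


PV(D) = D * exp(-r * t_d) = 2.3077 * 0.99284373 = 2.29118547
S_0' = S_0 - PV(D) = 90.6500 - 2.29118547 = 88.35881453
d1 = (ln(S_0'/K) + (r + sigma^2/2)*T) / (sigma*sqrt(T)) = -0.78610689
d2 = d1 - sigma*sqrt(T) = -0.95931197
exp(-rT) = 0.97336124
N(-d1) = 0.78409757; N(-d2) = 0.83129920
P = K * exp(-rT) * N(-d2) - S_0' * N(-d1) = 105.5900 * 0.97336124 * 0.83129920 - 88.35881453 * 0.78409757 = 16.1567

Answer: Price = 16.1567


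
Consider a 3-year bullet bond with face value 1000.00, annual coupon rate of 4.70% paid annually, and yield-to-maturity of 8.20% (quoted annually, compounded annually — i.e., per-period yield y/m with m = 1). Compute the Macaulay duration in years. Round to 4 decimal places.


Answer: Macaulay duration = 2.8604 years

Derivation:
Coupon per period c = face * coupon_rate / m = 47.000000
Periods per year m = 1; per-period yield y/m = 0.082000
Number of cashflows N = 3
Cashflows (t years, CF_t, discount factor 1/(1+y/m)^(m*t), PV):
  t = 1.0000: CF_t = 47.000000, DF = 0.924214, PV = 43.438078
  t = 2.0000: CF_t = 47.000000, DF = 0.854172, PV = 40.146098
  t = 3.0000: CF_t = 1047.000000, DF = 0.789438, PV = 826.541948
Price P = sum_t PV_t = 910.126123
Macaulay numerator sum_t t * PV_t:
  t * PV_t at t = 1.0000: 43.438078
  t * PV_t at t = 2.0000: 80.292195
  t * PV_t at t = 3.0000: 2479.625844
Macaulay duration D = (sum_t t * PV_t) / P = 2603.356117 / 910.126123 = 2.860434


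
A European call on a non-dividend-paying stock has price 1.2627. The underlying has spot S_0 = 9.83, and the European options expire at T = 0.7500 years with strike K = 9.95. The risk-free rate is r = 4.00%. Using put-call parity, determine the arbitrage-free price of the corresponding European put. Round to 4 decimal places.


Answer: Put price = 1.0886

Derivation:
Put-call parity: C - P = S_0 * exp(-qT) - K * exp(-rT).
S_0 * exp(-qT) = 9.8300 * 1.00000000 = 9.83000000
K * exp(-rT) = 9.9500 * 0.97044553 = 9.65593306
P = C - S*exp(-qT) + K*exp(-rT)
P = 1.2627 - 9.83000000 + 9.65593306 = 1.0886


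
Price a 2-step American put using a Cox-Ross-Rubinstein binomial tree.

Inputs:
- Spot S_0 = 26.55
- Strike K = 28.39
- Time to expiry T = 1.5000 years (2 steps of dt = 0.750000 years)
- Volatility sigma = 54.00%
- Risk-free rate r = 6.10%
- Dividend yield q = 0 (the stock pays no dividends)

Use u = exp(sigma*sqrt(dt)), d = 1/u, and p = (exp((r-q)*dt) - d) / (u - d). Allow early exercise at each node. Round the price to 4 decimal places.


dt = T/N = 0.750000
u = exp(sigma*sqrt(dt)) = 1.596245; d = 1/u = 0.626470
p = (exp((r-q)*dt) - d) / (u - d) = 0.433443
Discount per step: exp(-r*dt) = 0.955281
Stock lattice S(k, i) with i counting down-moves:
  k=0: S(0,0) = 26.5500
  k=1: S(1,0) = 42.3803; S(1,1) = 16.6328
  k=2: S(2,0) = 67.6493; S(2,1) = 26.5500; S(2,2) = 10.4200
Terminal payoffs V(N, i) = max(K - S_T, 0):
  V(2,0) = 0.000000; V(2,1) = 1.840000; V(2,2) = 17.970049
Backward induction: V(k, i) = exp(-r*dt) * [p * V(k+1, i) + (1-p) * V(k+1, i+1)]; then take max(V_cont, immediate exercise) for American.
  V(1,0) = exp(-r*dt) * [p*0.000000 + (1-p)*1.840000] = 0.995846; exercise = 0.000000; V(1,0) = max -> 0.995846
  V(1,1) = exp(-r*dt) * [p*1.840000 + (1-p)*17.970049] = 10.487631; exercise = 11.757210; V(1,1) = max -> 11.757210
  V(0,0) = exp(-r*dt) * [p*0.995846 + (1-p)*11.757210] = 6.775584; exercise = 1.840000; V(0,0) = max -> 6.775584

Answer: Price = V(0,0) = 6.7756


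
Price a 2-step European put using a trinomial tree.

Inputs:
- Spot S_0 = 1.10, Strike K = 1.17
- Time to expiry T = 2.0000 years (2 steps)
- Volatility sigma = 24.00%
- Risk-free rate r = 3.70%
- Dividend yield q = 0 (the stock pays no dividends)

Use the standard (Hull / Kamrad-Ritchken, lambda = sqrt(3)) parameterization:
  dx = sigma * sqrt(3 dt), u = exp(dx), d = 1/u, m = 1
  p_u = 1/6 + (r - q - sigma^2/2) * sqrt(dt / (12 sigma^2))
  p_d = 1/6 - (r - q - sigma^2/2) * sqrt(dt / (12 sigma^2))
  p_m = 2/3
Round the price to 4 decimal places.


Answer: Price = V(0,0) = 0.1345

Derivation:
dt = T/N = 1.000000; dx = sigma*sqrt(3*dt) = 0.415692
u = exp(dx) = 1.515419; d = 1/u = 0.659883
p_u = 0.176530, p_m = 0.666667, p_d = 0.156804
Discount per step: exp(-r*dt) = 0.963676
Stock lattice S(k, j) with j the centered position index:
  k=0: S(0,+0) = 1.1000
  k=1: S(1,-1) = 0.7259; S(1,+0) = 1.1000; S(1,+1) = 1.6670
  k=2: S(2,-2) = 0.4790; S(2,-1) = 0.7259; S(2,+0) = 1.1000; S(2,+1) = 1.6670; S(2,+2) = 2.5261
Terminal payoffs V(N, j) = max(K - S_T, 0):
  V(2,-2) = 0.691009; V(2,-1) = 0.444128; V(2,+0) = 0.070000; V(2,+1) = 0.000000; V(2,+2) = 0.000000
Backward induction: V(k, j) = exp(-r*dt) * [p_u * V(k+1, j+1) + p_m * V(k+1, j) + p_d * V(k+1, j-1)]
  V(1,-1) = exp(-r*dt) * [p_u*0.070000 + p_m*0.444128 + p_d*0.691009] = 0.401656
  V(1,+0) = exp(-r*dt) * [p_u*0.000000 + p_m*0.070000 + p_d*0.444128] = 0.112083
  V(1,+1) = exp(-r*dt) * [p_u*0.000000 + p_m*0.000000 + p_d*0.070000] = 0.010578
  V(0,+0) = exp(-r*dt) * [p_u*0.010578 + p_m*0.112083 + p_d*0.401656] = 0.134500


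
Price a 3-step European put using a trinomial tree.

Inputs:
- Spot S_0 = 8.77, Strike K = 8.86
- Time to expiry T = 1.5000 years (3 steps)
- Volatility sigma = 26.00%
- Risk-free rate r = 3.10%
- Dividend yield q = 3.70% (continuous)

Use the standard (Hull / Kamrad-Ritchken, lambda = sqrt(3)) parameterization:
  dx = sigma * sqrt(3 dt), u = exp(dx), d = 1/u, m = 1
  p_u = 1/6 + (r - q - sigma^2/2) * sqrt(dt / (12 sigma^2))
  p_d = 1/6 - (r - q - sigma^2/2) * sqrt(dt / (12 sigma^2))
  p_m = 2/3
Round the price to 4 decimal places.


dt = T/N = 0.500000; dx = sigma*sqrt(3*dt) = 0.318434
u = exp(dx) = 1.374972; d = 1/u = 0.727287
p_u = 0.135420, p_m = 0.666667, p_d = 0.197913
Discount per step: exp(-r*dt) = 0.984620
Stock lattice S(k, j) with j the centered position index:
  k=0: S(0,+0) = 8.7700
  k=1: S(1,-1) = 6.3783; S(1,+0) = 8.7700; S(1,+1) = 12.0585
  k=2: S(2,-2) = 4.6389; S(2,-1) = 6.3783; S(2,+0) = 8.7700; S(2,+1) = 12.0585; S(2,+2) = 16.5801
  k=3: S(3,-3) = 3.3738; S(3,-2) = 4.6389; S(3,-1) = 6.3783; S(3,+0) = 8.7700; S(3,+1) = 12.0585; S(3,+2) = 16.5801; S(3,+3) = 22.7972
Terminal payoffs V(N, j) = max(K - S_T, 0):
  V(3,-3) = 5.486213; V(3,-2) = 4.221136; V(3,-1) = 2.481690; V(3,+0) = 0.090000; V(3,+1) = 0.000000; V(3,+2) = 0.000000; V(3,+3) = 0.000000
Backward induction: V(k, j) = exp(-r*dt) * [p_u * V(k+1, j+1) + p_m * V(k+1, j) + p_d * V(k+1, j-1)]
  V(2,-2) = exp(-r*dt) * [p_u*2.481690 + p_m*4.221136 + p_d*5.486213] = 4.170805
  V(2,-1) = exp(-r*dt) * [p_u*0.090000 + p_m*2.481690 + p_d*4.221136] = 2.463584
  V(2,+0) = exp(-r*dt) * [p_u*0.000000 + p_m*0.090000 + p_d*2.481690] = 0.542683
  V(2,+1) = exp(-r*dt) * [p_u*0.000000 + p_m*0.000000 + p_d*0.090000] = 0.017538
  V(2,+2) = exp(-r*dt) * [p_u*0.000000 + p_m*0.000000 + p_d*0.000000] = 0.000000
  V(1,-1) = exp(-r*dt) * [p_u*0.542683 + p_m*2.463584 + p_d*4.170805] = 2.502251
  V(1,+0) = exp(-r*dt) * [p_u*0.017538 + p_m*0.542683 + p_d*2.463584] = 0.838639
  V(1,+1) = exp(-r*dt) * [p_u*0.000000 + p_m*0.017538 + p_d*0.542683] = 0.117265
  V(0,+0) = exp(-r*dt) * [p_u*0.117265 + p_m*0.838639 + p_d*2.502251] = 1.053742

Answer: Price = V(0,0) = 1.0537
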